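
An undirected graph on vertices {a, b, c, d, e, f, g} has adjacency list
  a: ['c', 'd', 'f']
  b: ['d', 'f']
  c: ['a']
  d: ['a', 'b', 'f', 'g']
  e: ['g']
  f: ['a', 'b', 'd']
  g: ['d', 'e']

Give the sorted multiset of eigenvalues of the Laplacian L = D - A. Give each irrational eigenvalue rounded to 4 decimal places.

Each diagonal entry of L is the vertex degree and each off-diagonal entry is -1 where an edge is present, 0 otherwise; in the order [a, b, c, d, e, f, g] the diagonal is [3, 2, 1, 4, 1, 3, 2]. The multiplicity of 0 as a Laplacian eigenvalue equals the number of connected components. The single zero eigenvalue shows the graph is connected. By the matrix-tree theorem the graph has (1/7) * product of the nonzero eigenvalues = 8 spanning trees.

[0, 0.4160, 0.9010, 2.3961, 2.7872, 4.3117, 5.1879]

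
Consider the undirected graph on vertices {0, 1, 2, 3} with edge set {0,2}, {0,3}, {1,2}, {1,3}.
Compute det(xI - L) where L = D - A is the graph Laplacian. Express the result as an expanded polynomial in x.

With the vertex order [0, 1, 2, 3], the degrees are [2, 2, 2, 2], giving D = diag(2, 2, 2, 2) and L = D - A. The eigenvalues of L are [0, 2, 2, 4]; the characteristic polynomial is the product of (x - lambda_i), which multiplies out to x^4 - 8x^3 + 20x^2 - 16x. Since p(0) = det(-L) = 0, x divides p(x). There is one zero in the spectrum, matching the 1 component.

x^4 - 8x^3 + 20x^2 - 16x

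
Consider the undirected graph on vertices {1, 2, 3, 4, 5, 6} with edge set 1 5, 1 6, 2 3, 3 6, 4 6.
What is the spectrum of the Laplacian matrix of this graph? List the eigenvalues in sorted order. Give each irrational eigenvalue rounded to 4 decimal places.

Each diagonal entry of L is the vertex degree and each off-diagonal entry is -1 where an edge is present, 0 otherwise; in the order [1, 2, 3, 4, 5, 6] the diagonal is [2, 1, 2, 1, 1, 3]. Since every row of L sums to 0, the all-ones vector is in the kernel and 0 is an eigenvalue. The eigenvalues sum to 10, which equals trace(L) = 2|E|. The largest eigenvalue, 4.3028, is at most the vertex count 6.

[0, 0.3820, 0.6972, 2, 2.6180, 4.3028]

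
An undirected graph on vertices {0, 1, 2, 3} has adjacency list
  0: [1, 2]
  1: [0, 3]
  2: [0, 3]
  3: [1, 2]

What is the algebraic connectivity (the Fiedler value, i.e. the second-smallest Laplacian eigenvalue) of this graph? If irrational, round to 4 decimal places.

With the vertex order [0, 1, 2, 3], the degrees are [2, 2, 2, 2], giving D = diag(2, 2, 2, 2) and L = D - A. Computing the eigenvalues of L and sorting gives [0, 2, 2, 4]. The Fiedler value lambda_2 = 2 is strictly positive, so the graph is connected. The largest eigenvalue, 4, is at most the vertex count 4. There is one zero in the spectrum, matching the 1 component.

2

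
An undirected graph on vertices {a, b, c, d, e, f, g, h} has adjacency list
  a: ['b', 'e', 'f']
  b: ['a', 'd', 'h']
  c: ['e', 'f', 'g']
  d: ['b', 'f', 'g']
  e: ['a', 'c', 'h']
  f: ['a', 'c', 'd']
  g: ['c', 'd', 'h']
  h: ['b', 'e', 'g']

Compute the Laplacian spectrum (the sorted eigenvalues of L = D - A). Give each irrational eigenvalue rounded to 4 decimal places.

[0, 2, 2, 2, 4, 4, 4, 6]

Reading degrees in the order [a, b, c, d, e, f, g, h] gives [3, 3, 3, 3, 3, 3, 3, 3]; set D = diag(3, 3, 3, 3, 3, 3, 3, 3) and form L = D - A. The multiplicity of 0 as a Laplacian eigenvalue equals the number of connected components. By the matrix-tree theorem the graph has (1/8) * product of the nonzero eigenvalues = 384 spanning trees. The eigenvalues sum to 24, which equals trace(L) = 2|E|.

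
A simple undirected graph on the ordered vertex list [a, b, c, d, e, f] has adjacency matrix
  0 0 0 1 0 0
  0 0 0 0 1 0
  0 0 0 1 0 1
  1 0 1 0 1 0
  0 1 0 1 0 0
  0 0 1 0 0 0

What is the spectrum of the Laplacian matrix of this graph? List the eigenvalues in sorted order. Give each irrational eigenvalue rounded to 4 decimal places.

Each diagonal entry of L is the vertex degree and each off-diagonal entry is -1 where an edge is present, 0 otherwise; in the order [a, b, c, d, e, f] the diagonal is [1, 1, 2, 3, 2, 1]. The multiplicity of 0 as a Laplacian eigenvalue equals the number of connected components. There is one zero in the spectrum, matching the 1 component. The eigenvalues sum to 10, which equals trace(L) = 2|E|.

[0, 0.3820, 0.6972, 2, 2.6180, 4.3028]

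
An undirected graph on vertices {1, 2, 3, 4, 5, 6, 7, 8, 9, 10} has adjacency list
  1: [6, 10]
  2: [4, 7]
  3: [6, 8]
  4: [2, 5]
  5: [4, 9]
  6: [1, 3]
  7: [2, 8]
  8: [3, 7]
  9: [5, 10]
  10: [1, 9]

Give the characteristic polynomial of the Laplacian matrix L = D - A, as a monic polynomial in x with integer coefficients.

With the vertex order [1, 2, 3, 4, 5, 6, 7, 8, 9, 10], the degrees are [2, 2, 2, 2, 2, 2, 2, 2, 2, 2], giving D = diag(2, 2, 2, 2, 2, 2, 2, 2, 2, 2) and L = D - A. Computing det(xI - L) by cofactor expansion (or equivalently via sum-over-permutations) gives x^10 - 20x^9 + 170x^8 - 800x^7 + 2275x^6 - 4004x^5 + 4290x^4 - 2640x^3 + 825x^2 - 100x. The constant term is 0 because L is singular (the all-ones vector lies in its kernel). There is one zero in the spectrum, matching the 1 component. The largest eigenvalue, 4, is at most the vertex count 10.

x^10 - 20x^9 + 170x^8 - 800x^7 + 2275x^6 - 4004x^5 + 4290x^4 - 2640x^3 + 825x^2 - 100x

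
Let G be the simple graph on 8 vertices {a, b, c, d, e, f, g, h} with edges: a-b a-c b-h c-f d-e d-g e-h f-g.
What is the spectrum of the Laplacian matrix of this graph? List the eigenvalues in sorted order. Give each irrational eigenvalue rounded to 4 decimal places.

[0, 0.5858, 0.5858, 2, 2, 3.4142, 3.4142, 4]

With the vertex order [a, b, c, d, e, f, g, h], the degrees are [2, 2, 2, 2, 2, 2, 2, 2], giving D = diag(2, 2, 2, 2, 2, 2, 2, 2) and L = D - A. The multiplicity of 0 as a Laplacian eigenvalue equals the number of connected components. The single zero eigenvalue shows the graph is connected. There is one zero in the spectrum, matching the 1 component.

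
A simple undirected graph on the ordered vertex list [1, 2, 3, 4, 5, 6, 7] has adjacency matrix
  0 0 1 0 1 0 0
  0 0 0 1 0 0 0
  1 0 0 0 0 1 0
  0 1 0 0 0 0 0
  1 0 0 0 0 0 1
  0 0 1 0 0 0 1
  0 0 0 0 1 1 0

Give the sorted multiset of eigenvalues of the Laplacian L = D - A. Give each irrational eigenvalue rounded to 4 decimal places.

[0, 0, 1.3820, 1.3820, 2, 3.6180, 3.6180]

Reading degrees in the order [1, 2, 3, 4, 5, 6, 7] gives [2, 1, 2, 1, 2, 2, 2]; set D = diag(2, 1, 2, 1, 2, 2, 2) and form L = D - A. Diagonalising L (or applying a numerical eigensolver to the 7x7 matrix) gives the spectrum above. The 2 zero eigenvalues correspond to the 2 connected components. There are 2 zeros in the spectrum, matching the 2 components.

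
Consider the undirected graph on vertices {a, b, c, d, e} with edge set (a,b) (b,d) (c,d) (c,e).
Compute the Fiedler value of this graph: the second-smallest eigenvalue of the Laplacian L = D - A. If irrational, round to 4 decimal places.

Each diagonal entry of L is the vertex degree and each off-diagonal entry is -1 where an edge is present, 0 otherwise; in the order [a, b, c, d, e] the diagonal is [1, 2, 2, 2, 1]. The smallest Laplacian eigenvalue is always 0. The next one, lambda_2 = 0.3820, measures how hard the graph is to disconnect: larger values mean better connectivity. The eigenvalues sum to 8, which equals trace(L) = 2|E|.

0.3820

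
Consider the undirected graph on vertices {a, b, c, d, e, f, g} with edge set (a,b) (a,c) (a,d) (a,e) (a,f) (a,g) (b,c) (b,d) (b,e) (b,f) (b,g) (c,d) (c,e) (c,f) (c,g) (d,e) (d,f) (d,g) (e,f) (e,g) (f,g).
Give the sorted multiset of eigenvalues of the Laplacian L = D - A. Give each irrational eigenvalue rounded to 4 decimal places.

Each diagonal entry of L is the vertex degree and each off-diagonal entry is -1 where an edge is present, 0 otherwise; in the order [a, b, c, d, e, f, g] the diagonal is [6, 6, 6, 6, 6, 6, 6]. The multiplicity of 0 as a Laplacian eigenvalue equals the number of connected components. The single zero eigenvalue shows the graph is connected. By the matrix-tree theorem the graph has (1/7) * product of the nonzero eigenvalues = 16807 spanning trees. There is one zero in the spectrum, matching the 1 component.

[0, 7, 7, 7, 7, 7, 7]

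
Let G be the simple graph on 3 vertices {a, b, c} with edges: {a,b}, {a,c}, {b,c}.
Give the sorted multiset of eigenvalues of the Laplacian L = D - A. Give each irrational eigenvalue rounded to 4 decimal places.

[0, 3, 3]

Each diagonal entry of L is the vertex degree and each off-diagonal entry is -1 where an edge is present, 0 otherwise; in the order [a, b, c] the diagonal is [2, 2, 2]. Since every row of L sums to 0, the all-ones vector is in the kernel and 0 is an eigenvalue. The single zero eigenvalue shows the graph is connected. The largest eigenvalue, 3, is at most the vertex count 3. By the matrix-tree theorem the graph has (1/3) * product of the nonzero eigenvalues = 3 spanning trees.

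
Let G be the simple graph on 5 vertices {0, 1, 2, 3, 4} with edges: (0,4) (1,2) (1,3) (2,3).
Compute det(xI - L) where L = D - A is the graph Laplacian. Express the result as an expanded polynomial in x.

Reading degrees in the order [0, 1, 2, 3, 4] gives [1, 2, 2, 2, 1]; set D = diag(1, 2, 2, 2, 1) and form L = D - A. The eigenvalues of L are [0, 0, 2, 3, 3]; the characteristic polynomial is the product of (x - lambda_i), which multiplies out to x^5 - 8x^4 + 21x^3 - 18x^2. The constant term is 0 because L is singular (the all-ones vector lies in its kernel). There are 2 zeros in the spectrum, matching the 2 components. The eigenvalues sum to 8, which equals trace(L) = 2|E|.

x^5 - 8x^4 + 21x^3 - 18x^2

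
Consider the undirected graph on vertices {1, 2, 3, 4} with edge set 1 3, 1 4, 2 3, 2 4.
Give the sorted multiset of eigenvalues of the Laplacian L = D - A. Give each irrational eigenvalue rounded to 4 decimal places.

Reading degrees in the order [1, 2, 3, 4] gives [2, 2, 2, 2]; set D = diag(2, 2, 2, 2) and form L = D - A. Since every row of L sums to 0, the all-ones vector is in the kernel and 0 is an eigenvalue. The single zero eigenvalue shows the graph is connected. There is one zero in the spectrum, matching the 1 component. By the matrix-tree theorem the graph has (1/4) * product of the nonzero eigenvalues = 4 spanning trees.

[0, 2, 2, 4]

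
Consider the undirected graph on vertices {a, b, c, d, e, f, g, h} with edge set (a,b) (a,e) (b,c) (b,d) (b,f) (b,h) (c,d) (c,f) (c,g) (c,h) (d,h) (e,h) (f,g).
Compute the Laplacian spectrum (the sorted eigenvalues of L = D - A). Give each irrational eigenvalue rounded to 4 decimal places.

[0, 0.9206, 1.9146, 2.6214, 3.4719, 4.7272, 6.0630, 6.2813]

With the vertex order [a, b, c, d, e, f, g, h], the degrees are [2, 5, 5, 3, 2, 3, 2, 4], giving D = diag(2, 5, 5, 3, 2, 3, 2, 4) and L = D - A. The multiplicity of 0 as a Laplacian eigenvalue equals the number of connected components. The eigenvalues sum to 26, which equals trace(L) = 2|E|.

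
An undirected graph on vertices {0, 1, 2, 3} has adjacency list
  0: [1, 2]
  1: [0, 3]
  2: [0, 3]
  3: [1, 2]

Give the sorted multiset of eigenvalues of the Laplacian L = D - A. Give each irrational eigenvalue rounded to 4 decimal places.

[0, 2, 2, 4]

Each diagonal entry of L is the vertex degree and each off-diagonal entry is -1 where an edge is present, 0 otherwise; in the order [0, 1, 2, 3] the diagonal is [2, 2, 2, 2]. Since every row of L sums to 0, the all-ones vector is in the kernel and 0 is an eigenvalue. The single zero eigenvalue shows the graph is connected. There is one zero in the spectrum, matching the 1 component.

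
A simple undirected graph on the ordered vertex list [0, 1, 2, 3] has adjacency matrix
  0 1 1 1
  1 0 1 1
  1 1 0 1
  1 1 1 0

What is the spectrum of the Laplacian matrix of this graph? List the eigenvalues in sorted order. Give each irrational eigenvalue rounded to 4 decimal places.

[0, 4, 4, 4]

Each diagonal entry of L is the vertex degree and each off-diagonal entry is -1 where an edge is present, 0 otherwise; in the order [0, 1, 2, 3] the diagonal is [3, 3, 3, 3]. Since every row of L sums to 0, the all-ones vector is in the kernel and 0 is an eigenvalue. The largest eigenvalue, 4, is at most the vertex count 4.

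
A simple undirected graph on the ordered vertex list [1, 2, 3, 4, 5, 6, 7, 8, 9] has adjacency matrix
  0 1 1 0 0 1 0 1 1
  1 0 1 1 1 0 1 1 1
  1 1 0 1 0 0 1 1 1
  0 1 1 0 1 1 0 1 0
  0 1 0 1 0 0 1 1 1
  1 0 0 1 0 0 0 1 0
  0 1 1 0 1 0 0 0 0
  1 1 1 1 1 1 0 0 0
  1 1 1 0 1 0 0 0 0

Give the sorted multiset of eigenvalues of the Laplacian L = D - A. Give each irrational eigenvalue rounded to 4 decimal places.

Each diagonal entry of L is the vertex degree and each off-diagonal entry is -1 where an edge is present, 0 otherwise; in the order [1, 2, 3, 4, 5, 6, 7, 8, 9] the diagonal is [5, 7, 6, 5, 5, 3, 3, 6, 4]. Diagonalising L (or applying a numerical eigensolver to the 9x9 matrix) gives the spectrum above. The single zero eigenvalue shows the graph is connected. By the matrix-tree theorem the graph has (1/9) * product of the nonzero eigenvalues = 49518 spanning trees. The largest eigenvalue, 8.1940, is at most the vertex count 9.

[0, 2.2887, 3.3169, 4.3257, 5.0570, 5.9115, 7.0716, 7.8345, 8.1940]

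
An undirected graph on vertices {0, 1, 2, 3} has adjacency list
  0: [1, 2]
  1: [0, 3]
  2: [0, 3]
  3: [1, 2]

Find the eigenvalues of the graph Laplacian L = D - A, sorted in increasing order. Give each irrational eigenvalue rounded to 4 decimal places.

[0, 2, 2, 4]

Each diagonal entry of L is the vertex degree and each off-diagonal entry is -1 where an edge is present, 0 otherwise; in the order [0, 1, 2, 3] the diagonal is [2, 2, 2, 2]. Diagonalising L (or applying a numerical eigensolver to the 4x4 matrix) gives the spectrum above. The eigenvalues sum to 8, which equals trace(L) = 2|E|.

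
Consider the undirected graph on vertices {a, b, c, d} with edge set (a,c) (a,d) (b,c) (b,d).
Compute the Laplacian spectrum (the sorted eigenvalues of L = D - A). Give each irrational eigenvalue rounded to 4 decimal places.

[0, 2, 2, 4]

Each diagonal entry of L is the vertex degree and each off-diagonal entry is -1 where an edge is present, 0 otherwise; in the order [a, b, c, d] the diagonal is [2, 2, 2, 2]. The multiplicity of 0 as a Laplacian eigenvalue equals the number of connected components. The single zero eigenvalue shows the graph is connected. The largest eigenvalue, 4, is at most the vertex count 4.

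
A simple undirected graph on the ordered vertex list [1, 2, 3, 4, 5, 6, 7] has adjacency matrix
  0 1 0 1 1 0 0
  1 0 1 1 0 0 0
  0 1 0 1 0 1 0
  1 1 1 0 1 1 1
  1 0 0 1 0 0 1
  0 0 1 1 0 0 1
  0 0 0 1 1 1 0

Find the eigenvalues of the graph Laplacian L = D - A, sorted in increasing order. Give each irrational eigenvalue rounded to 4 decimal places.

Each diagonal entry of L is the vertex degree and each off-diagonal entry is -1 where an edge is present, 0 otherwise; in the order [1, 2, 3, 4, 5, 6, 7] the diagonal is [3, 3, 3, 6, 3, 3, 3]. The multiplicity of 0 as a Laplacian eigenvalue equals the number of connected components. The largest eigenvalue, 7, is at most the vertex count 7.

[0, 2, 2, 4, 4, 5, 7]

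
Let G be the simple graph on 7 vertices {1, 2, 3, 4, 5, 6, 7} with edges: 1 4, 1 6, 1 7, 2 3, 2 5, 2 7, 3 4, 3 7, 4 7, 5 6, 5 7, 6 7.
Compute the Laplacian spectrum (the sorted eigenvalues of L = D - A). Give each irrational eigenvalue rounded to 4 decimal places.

With the vertex order [1, 2, 3, 4, 5, 6, 7], the degrees are [3, 3, 3, 3, 3, 3, 6], giving D = diag(3, 3, 3, 3, 3, 3, 6) and L = D - A. L is symmetric positive semidefinite, so every eigenvalue is real and nonnegative. The single zero eigenvalue shows the graph is connected. There is one zero in the spectrum, matching the 1 component.

[0, 2, 2, 4, 4, 5, 7]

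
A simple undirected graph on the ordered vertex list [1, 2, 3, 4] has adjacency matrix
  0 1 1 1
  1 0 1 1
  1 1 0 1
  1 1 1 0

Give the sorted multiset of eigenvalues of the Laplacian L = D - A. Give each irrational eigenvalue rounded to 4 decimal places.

Each diagonal entry of L is the vertex degree and each off-diagonal entry is -1 where an edge is present, 0 otherwise; in the order [1, 2, 3, 4] the diagonal is [3, 3, 3, 3]. Since every row of L sums to 0, the all-ones vector is in the kernel and 0 is an eigenvalue. The single zero eigenvalue shows the graph is connected. The eigenvalues sum to 12, which equals trace(L) = 2|E|.

[0, 4, 4, 4]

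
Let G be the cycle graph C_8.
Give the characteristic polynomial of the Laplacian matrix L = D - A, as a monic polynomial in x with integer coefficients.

The graph has 8 vertices and degree multiset [2, 2, 2, 2, 2, 2, 2, 2]; D is the diagonal matrix of degrees and L = D - A. Computing det(xI - L) by cofactor expansion (or equivalently via sum-over-permutations) gives x^8 - 16x^7 + 104x^6 - 352x^5 + 660x^4 - 672x^3 + 336x^2 - 64x. The constant term is 0 because L is singular (the all-ones vector lies in its kernel). The eigenvalues sum to 16, which equals trace(L) = 2|E|.

x^8 - 16x^7 + 104x^6 - 352x^5 + 660x^4 - 672x^3 + 336x^2 - 64x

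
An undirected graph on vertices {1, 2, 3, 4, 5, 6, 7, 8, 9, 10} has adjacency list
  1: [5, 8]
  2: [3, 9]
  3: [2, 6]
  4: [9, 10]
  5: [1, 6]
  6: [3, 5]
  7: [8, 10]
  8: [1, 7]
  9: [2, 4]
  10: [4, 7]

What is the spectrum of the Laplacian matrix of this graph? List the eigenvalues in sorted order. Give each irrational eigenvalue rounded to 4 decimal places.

Each diagonal entry of L is the vertex degree and each off-diagonal entry is -1 where an edge is present, 0 otherwise; in the order [1, 2, 3, 4, 5, 6, 7, 8, 9, 10] the diagonal is [2, 2, 2, 2, 2, 2, 2, 2, 2, 2]. Since every row of L sums to 0, the all-ones vector is in the kernel and 0 is an eigenvalue. By the matrix-tree theorem the graph has (1/10) * product of the nonzero eigenvalues = 10 spanning trees.

[0, 0.3820, 0.3820, 1.3820, 1.3820, 2.6180, 2.6180, 3.6180, 3.6180, 4]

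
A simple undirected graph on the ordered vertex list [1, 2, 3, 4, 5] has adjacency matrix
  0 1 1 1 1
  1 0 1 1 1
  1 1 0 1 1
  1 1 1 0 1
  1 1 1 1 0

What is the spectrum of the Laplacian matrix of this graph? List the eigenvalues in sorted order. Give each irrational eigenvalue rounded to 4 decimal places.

[0, 5, 5, 5, 5]

Reading degrees in the order [1, 2, 3, 4, 5] gives [4, 4, 4, 4, 4]; set D = diag(4, 4, 4, 4, 4) and form L = D - A. The multiplicity of 0 as a Laplacian eigenvalue equals the number of connected components. The single zero eigenvalue shows the graph is connected. There is one zero in the spectrum, matching the 1 component.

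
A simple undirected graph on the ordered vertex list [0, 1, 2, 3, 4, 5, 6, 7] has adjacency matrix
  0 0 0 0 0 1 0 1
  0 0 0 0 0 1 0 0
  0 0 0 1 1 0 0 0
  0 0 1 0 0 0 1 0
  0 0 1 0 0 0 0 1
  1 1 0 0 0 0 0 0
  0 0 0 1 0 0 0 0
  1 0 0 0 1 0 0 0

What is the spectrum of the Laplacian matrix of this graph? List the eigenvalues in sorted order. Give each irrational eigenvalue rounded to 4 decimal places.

Reading degrees in the order [0, 1, 2, 3, 4, 5, 6, 7] gives [2, 1, 2, 2, 2, 2, 1, 2]; set D = diag(2, 1, 2, 2, 2, 2, 1, 2) and form L = D - A. Diagonalising L (or applying a numerical eigensolver to the 8x8 matrix) gives the spectrum above. By the matrix-tree theorem the graph has (1/8) * product of the nonzero eigenvalues = 1 spanning tree.

[0, 0.1522, 0.5858, 1.2346, 2, 2.7654, 3.4142, 3.8478]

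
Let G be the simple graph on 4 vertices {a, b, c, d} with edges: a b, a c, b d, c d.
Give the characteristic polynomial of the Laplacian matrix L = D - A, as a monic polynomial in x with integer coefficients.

x^4 - 8x^3 + 20x^2 - 16x

With the vertex order [a, b, c, d], the degrees are [2, 2, 2, 2], giving D = diag(2, 2, 2, 2) and L = D - A. Computing det(xI - L) by cofactor expansion (or equivalently via sum-over-permutations) gives x^4 - 8x^3 + 20x^2 - 16x. The coefficient of x^3 equals -trace(L) = -8, matching the sum of degrees. By the matrix-tree theorem the graph has (1/4) * product of the nonzero eigenvalues = 4 spanning trees.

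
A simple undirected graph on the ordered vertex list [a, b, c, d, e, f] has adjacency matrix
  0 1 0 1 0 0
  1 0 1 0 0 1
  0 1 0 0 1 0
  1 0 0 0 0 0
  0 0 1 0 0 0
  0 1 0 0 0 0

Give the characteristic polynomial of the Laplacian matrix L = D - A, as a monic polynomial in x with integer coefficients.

x^6 - 10x^5 + 35x^4 - 52x^3 + 31x^2 - 6x

Each diagonal entry of L is the vertex degree and each off-diagonal entry is -1 where an edge is present, 0 otherwise; in the order [a, b, c, d, e, f] the diagonal is [2, 3, 2, 1, 1, 1]. L has integer entries, so p(x) = det(xI - L) has integer coefficients. Expanding the determinant yields x^6 - 10x^5 + 35x^4 - 52x^3 + 31x^2 - 6x. Since p(0) = det(-L) = 0, x divides p(x). There is one zero in the spectrum, matching the 1 component.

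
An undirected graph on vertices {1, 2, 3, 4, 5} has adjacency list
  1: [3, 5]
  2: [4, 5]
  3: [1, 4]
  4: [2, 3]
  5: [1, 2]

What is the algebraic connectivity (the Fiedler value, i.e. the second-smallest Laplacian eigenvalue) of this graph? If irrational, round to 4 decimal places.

Reading degrees in the order [1, 2, 3, 4, 5] gives [2, 2, 2, 2, 2]; set D = diag(2, 2, 2, 2, 2) and form L = D - A. Computing the eigenvalues of L and sorting gives [0, 1.3820, 1.3820, 3.6180, 3.6180]. The Fiedler value lambda_2 = 1.3820 is strictly positive, so the graph is connected. There is one zero in the spectrum, matching the 1 component. The eigenvalues sum to 10, which equals trace(L) = 2|E|.

1.3820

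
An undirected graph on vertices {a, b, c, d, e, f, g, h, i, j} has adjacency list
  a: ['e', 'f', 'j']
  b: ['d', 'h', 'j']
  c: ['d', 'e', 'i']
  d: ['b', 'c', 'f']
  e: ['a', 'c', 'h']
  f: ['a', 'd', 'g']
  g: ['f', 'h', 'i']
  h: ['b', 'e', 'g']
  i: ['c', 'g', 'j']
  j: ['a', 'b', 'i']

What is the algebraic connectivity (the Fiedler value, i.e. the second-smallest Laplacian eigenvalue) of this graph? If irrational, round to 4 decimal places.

2

Reading degrees in the order [a, b, c, d, e, f, g, h, i, j] gives [3, 3, 3, 3, 3, 3, 3, 3, 3, 3]; set D = diag(3, 3, 3, 3, 3, 3, 3, 3, 3, 3) and form L = D - A. The smallest Laplacian eigenvalue is always 0. The next one, lambda_2 = 2, measures how hard the graph is to disconnect: larger values mean better connectivity. By the matrix-tree theorem the graph has (1/10) * product of the nonzero eigenvalues = 2000 spanning trees. The largest eigenvalue, 5, is at most the vertex count 10.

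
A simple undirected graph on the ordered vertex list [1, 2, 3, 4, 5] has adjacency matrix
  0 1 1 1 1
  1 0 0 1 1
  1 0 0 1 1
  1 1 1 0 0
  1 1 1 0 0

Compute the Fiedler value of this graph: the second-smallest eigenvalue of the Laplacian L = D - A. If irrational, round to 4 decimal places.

Each diagonal entry of L is the vertex degree and each off-diagonal entry is -1 where an edge is present, 0 otherwise; in the order [1, 2, 3, 4, 5] the diagonal is [4, 3, 3, 3, 3]. Computing the eigenvalues of L and sorting gives [0, 3, 3, 5, 5]. The Fiedler value lambda_2 = 3 is strictly positive, so the graph is connected. The largest eigenvalue, 5, is at most the vertex count 5. There is one zero in the spectrum, matching the 1 component.

3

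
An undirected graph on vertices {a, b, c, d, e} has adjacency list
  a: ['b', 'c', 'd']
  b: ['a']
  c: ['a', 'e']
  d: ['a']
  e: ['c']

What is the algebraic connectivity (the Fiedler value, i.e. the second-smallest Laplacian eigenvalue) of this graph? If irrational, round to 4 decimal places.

0.5188

With the vertex order [a, b, c, d, e], the degrees are [3, 1, 2, 1, 1], giving D = diag(3, 1, 2, 1, 1) and L = D - A. The smallest Laplacian eigenvalue is always 0. The next one, lambda_2 = 0.5188, measures how hard the graph is to disconnect: larger values mean better connectivity. The largest eigenvalue, 4.1701, is at most the vertex count 5.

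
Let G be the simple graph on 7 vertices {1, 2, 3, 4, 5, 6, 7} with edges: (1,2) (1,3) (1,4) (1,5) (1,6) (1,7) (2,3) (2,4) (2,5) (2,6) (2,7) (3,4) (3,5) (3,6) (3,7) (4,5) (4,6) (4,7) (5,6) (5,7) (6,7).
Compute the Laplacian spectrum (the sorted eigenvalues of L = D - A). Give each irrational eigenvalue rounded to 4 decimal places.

[0, 7, 7, 7, 7, 7, 7]

With the vertex order [1, 2, 3, 4, 5, 6, 7], the degrees are [6, 6, 6, 6, 6, 6, 6], giving D = diag(6, 6, 6, 6, 6, 6, 6) and L = D - A. The multiplicity of 0 as a Laplacian eigenvalue equals the number of connected components. The single zero eigenvalue shows the graph is connected. The largest eigenvalue, 7, is at most the vertex count 7.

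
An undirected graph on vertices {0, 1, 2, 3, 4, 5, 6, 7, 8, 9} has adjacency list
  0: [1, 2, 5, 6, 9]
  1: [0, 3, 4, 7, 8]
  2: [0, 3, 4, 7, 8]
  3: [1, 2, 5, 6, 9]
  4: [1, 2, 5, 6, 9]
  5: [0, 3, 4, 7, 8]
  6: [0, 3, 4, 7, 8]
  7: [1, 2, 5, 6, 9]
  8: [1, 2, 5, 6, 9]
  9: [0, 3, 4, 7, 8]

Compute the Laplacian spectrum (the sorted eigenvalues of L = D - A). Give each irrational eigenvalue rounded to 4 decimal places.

With the vertex order [0, 1, 2, 3, 4, 5, 6, 7, 8, 9], the degrees are [5, 5, 5, 5, 5, 5, 5, 5, 5, 5], giving D = diag(5, 5, 5, 5, 5, 5, 5, 5, 5, 5) and L = D - A. Since every row of L sums to 0, the all-ones vector is in the kernel and 0 is an eigenvalue. The single zero eigenvalue shows the graph is connected. By the matrix-tree theorem the graph has (1/10) * product of the nonzero eigenvalues = 390625 spanning trees. The eigenvalues sum to 50, which equals trace(L) = 2|E|.

[0, 5, 5, 5, 5, 5, 5, 5, 5, 10]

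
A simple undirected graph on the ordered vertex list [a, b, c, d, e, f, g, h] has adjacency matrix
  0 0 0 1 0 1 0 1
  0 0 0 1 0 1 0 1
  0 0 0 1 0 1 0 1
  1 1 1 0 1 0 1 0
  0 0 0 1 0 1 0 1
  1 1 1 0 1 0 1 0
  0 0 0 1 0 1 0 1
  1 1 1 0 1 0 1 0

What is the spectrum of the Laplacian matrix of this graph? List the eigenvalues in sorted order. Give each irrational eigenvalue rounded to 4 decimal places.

[0, 3, 3, 3, 3, 5, 5, 8]

Each diagonal entry of L is the vertex degree and each off-diagonal entry is -1 where an edge is present, 0 otherwise; in the order [a, b, c, d, e, f, g, h] the diagonal is [3, 3, 3, 5, 3, 5, 3, 5]. L is symmetric positive semidefinite, so every eigenvalue is real and nonnegative.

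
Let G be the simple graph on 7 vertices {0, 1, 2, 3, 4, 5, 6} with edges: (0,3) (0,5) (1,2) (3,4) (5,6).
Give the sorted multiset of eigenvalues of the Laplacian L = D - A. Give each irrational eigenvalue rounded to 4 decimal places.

[0, 0, 0.3820, 1.3820, 2, 2.6180, 3.6180]

With the vertex order [0, 1, 2, 3, 4, 5, 6], the degrees are [2, 1, 1, 2, 1, 2, 1], giving D = diag(2, 1, 1, 2, 1, 2, 1) and L = D - A. L is symmetric positive semidefinite, so every eigenvalue is real and nonnegative. The 2 zero eigenvalues correspond to the 2 connected components. There are 2 zeros in the spectrum, matching the 2 components.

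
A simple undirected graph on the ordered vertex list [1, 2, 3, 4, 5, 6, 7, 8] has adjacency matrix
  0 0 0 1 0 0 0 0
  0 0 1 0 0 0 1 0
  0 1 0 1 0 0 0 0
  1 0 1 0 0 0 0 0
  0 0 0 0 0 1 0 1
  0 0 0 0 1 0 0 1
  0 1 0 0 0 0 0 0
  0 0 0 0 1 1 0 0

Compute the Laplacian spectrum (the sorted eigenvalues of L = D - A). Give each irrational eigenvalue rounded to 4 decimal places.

[0, 0, 0.3820, 1.3820, 2.6180, 3, 3, 3.6180]

With the vertex order [1, 2, 3, 4, 5, 6, 7, 8], the degrees are [1, 2, 2, 2, 2, 2, 1, 2], giving D = diag(1, 2, 2, 2, 2, 2, 1, 2) and L = D - A. Diagonalising L (or applying a numerical eigensolver to the 8x8 matrix) gives the spectrum above. The 2 zero eigenvalues correspond to the 2 connected components. There are 2 zeros in the spectrum, matching the 2 components.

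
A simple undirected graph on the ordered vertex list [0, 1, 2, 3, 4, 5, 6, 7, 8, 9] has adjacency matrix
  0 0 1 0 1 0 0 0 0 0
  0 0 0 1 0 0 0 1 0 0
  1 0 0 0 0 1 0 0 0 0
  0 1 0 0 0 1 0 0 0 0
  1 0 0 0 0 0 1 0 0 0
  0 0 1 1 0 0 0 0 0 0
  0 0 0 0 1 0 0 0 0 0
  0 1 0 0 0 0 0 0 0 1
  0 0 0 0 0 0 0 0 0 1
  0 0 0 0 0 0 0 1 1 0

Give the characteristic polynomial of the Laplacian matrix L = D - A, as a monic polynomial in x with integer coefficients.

With the vertex order [0, 1, 2, 3, 4, 5, 6, 7, 8, 9], the degrees are [2, 2, 2, 2, 2, 2, 1, 2, 1, 2], giving D = diag(2, 2, 2, 2, 2, 2, 1, 2, 1, 2) and L = D - A. Computing det(xI - L) by cofactor expansion (or equivalently via sum-over-permutations) gives x^10 - 18x^9 + 136x^8 - 560x^7 + 1365x^6 - 2002x^5 + 1716x^4 - 792x^3 + 165x^2 - 10x. Since p(0) = det(-L) = 0, x divides p(x). There is one zero in the spectrum, matching the 1 component. The largest eigenvalue, 3.9021, is at most the vertex count 10.

x^10 - 18x^9 + 136x^8 - 560x^7 + 1365x^6 - 2002x^5 + 1716x^4 - 792x^3 + 165x^2 - 10x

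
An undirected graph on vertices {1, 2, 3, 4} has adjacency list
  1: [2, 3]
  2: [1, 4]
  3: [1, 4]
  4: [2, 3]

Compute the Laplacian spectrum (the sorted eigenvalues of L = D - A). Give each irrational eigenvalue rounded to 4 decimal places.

Each diagonal entry of L is the vertex degree and each off-diagonal entry is -1 where an edge is present, 0 otherwise; in the order [1, 2, 3, 4] the diagonal is [2, 2, 2, 2]. Since every row of L sums to 0, the all-ones vector is in the kernel and 0 is an eigenvalue. The single zero eigenvalue shows the graph is connected. There is one zero in the spectrum, matching the 1 component.

[0, 2, 2, 4]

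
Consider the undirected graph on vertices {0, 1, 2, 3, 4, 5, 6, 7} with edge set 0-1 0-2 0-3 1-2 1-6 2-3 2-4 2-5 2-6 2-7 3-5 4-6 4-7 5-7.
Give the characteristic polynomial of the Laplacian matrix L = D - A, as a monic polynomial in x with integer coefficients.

Each diagonal entry of L is the vertex degree and each off-diagonal entry is -1 where an edge is present, 0 otherwise; in the order [0, 1, 2, 3, 4, 5, 6, 7] the diagonal is [3, 3, 7, 3, 3, 3, 3, 3]. L has integer entries, so p(x) = det(xI - L) has integer coefficients. Expanding the determinant yields x^8 - 28x^7 + 322x^6 - 1974x^5 + 6965x^4 - 14126x^3 + 15225x^2 - 6728x. The constant term is 0 because L is singular (the all-ones vector lies in its kernel). There is one zero in the spectrum, matching the 1 component. By the matrix-tree theorem the graph has (1/8) * product of the nonzero eigenvalues = 841 spanning trees.

x^8 - 28x^7 + 322x^6 - 1974x^5 + 6965x^4 - 14126x^3 + 15225x^2 - 6728x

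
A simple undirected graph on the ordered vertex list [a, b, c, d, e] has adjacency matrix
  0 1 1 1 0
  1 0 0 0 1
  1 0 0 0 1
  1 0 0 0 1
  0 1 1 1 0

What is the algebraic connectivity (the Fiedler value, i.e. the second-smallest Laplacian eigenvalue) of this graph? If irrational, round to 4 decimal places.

With the vertex order [a, b, c, d, e], the degrees are [3, 2, 2, 2, 3], giving D = diag(3, 2, 2, 2, 3) and L = D - A. The sorted Laplacian eigenvalues are [0, 2, 2, 3, 5]; the algebraic connectivity is the second entry, 2. The largest eigenvalue, 5, is at most the vertex count 5.

2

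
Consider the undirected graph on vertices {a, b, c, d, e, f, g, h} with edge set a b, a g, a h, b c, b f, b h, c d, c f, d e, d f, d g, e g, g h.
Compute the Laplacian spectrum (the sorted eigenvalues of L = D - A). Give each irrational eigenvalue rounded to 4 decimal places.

Each diagonal entry of L is the vertex degree and each off-diagonal entry is -1 where an edge is present, 0 otherwise; in the order [a, b, c, d, e, f, g, h] the diagonal is [3, 4, 3, 4, 2, 3, 4, 3]. The multiplicity of 0 as a Laplacian eigenvalue equals the number of connected components. The single zero eigenvalue shows the graph is connected. By the matrix-tree theorem the graph has (1/8) * product of the nonzero eigenvalues = 512 spanning trees. There is one zero in the spectrum, matching the 1 component.

[0, 1.4384, 1.4384, 4, 4, 4, 5.5616, 5.5616]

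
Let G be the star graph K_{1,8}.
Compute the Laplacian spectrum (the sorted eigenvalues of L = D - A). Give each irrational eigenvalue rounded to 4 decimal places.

The graph has 9 vertices and degree multiset [8, 1, 1, 1, 1, 1, 1, 1, 1]; D is the diagonal matrix of degrees and L = D - A. Since every row of L sums to 0, the all-ones vector is in the kernel and 0 is an eigenvalue. The single zero eigenvalue shows the graph is connected. By the matrix-tree theorem the graph has (1/9) * product of the nonzero eigenvalues = 1 spanning tree.

[0, 1, 1, 1, 1, 1, 1, 1, 9]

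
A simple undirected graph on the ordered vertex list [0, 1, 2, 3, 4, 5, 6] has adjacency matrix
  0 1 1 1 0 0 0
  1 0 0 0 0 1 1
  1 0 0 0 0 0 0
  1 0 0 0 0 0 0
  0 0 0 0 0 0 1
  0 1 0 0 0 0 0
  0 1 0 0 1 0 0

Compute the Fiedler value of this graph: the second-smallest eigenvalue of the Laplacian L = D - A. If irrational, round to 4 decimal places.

With the vertex order [0, 1, 2, 3, 4, 5, 6], the degrees are [3, 3, 1, 1, 1, 1, 2], giving D = diag(3, 3, 1, 1, 1, 1, 2) and L = D - A. The sorted Laplacian eigenvalues are [0, 0.3217, 0.6802, 1, 2.1397, 3.2297, 4.6287]; the algebraic connectivity is the second entry, 0.3217. The largest eigenvalue, 4.6287, is at most the vertex count 7. The eigenvalues sum to 12, which equals trace(L) = 2|E|.

0.3217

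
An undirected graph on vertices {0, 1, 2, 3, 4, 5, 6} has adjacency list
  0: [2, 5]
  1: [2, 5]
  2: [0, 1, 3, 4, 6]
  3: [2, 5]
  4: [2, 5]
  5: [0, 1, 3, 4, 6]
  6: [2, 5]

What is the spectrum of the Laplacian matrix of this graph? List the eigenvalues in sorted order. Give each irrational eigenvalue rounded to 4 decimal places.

Reading degrees in the order [0, 1, 2, 3, 4, 5, 6] gives [2, 2, 5, 2, 2, 5, 2]; set D = diag(2, 2, 5, 2, 2, 5, 2) and form L = D - A. The multiplicity of 0 as a Laplacian eigenvalue equals the number of connected components. There is one zero in the spectrum, matching the 1 component.

[0, 2, 2, 2, 2, 5, 7]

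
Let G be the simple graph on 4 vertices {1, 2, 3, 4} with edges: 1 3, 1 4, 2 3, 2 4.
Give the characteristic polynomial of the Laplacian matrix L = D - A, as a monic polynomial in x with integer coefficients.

Each diagonal entry of L is the vertex degree and each off-diagonal entry is -1 where an edge is present, 0 otherwise; in the order [1, 2, 3, 4] the diagonal is [2, 2, 2, 2]. Computing det(xI - L) by cofactor expansion (or equivalently via sum-over-permutations) gives x^4 - 8x^3 + 20x^2 - 16x. The constant term is 0 because L is singular (the all-ones vector lies in its kernel). By the matrix-tree theorem the graph has (1/4) * product of the nonzero eigenvalues = 4 spanning trees.

x^4 - 8x^3 + 20x^2 - 16x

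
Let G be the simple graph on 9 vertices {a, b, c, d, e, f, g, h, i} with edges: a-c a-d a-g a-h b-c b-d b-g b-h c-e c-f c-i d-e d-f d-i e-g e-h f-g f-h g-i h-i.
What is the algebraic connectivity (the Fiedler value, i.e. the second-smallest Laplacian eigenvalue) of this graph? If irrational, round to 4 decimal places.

4

With the vertex order [a, b, c, d, e, f, g, h, i], the degrees are [4, 4, 5, 5, 4, 4, 5, 5, 4], giving D = diag(4, 4, 5, 5, 4, 4, 5, 5, 4) and L = D - A. Computing the eigenvalues of L and sorting gives [0, 4, 4, 4, 4, 5, 5, 5, 9]. The Fiedler value lambda_2 = 4 is strictly positive, so the graph is connected. There is one zero in the spectrum, matching the 1 component. The largest eigenvalue, 9, is at most the vertex count 9.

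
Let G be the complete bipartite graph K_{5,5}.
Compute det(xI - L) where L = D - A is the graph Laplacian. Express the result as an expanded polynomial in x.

x^10 - 50x^9 + 1100x^8 - 14000x^7 + 113750x^6 - 612500x^5 + 2187500x^4 - 5000000x^3 + 6640625x^2 - 3906250x

The graph has 10 vertices and degree multiset [5, 5, 5, 5, 5, 5, 5, 5, 5, 5]; D is the diagonal matrix of degrees and L = D - A. L has integer entries, so p(x) = det(xI - L) has integer coefficients. Expanding the determinant yields x^10 - 50x^9 + 1100x^8 - 14000x^7 + 113750x^6 - 612500x^5 + 2187500x^4 - 5000000x^3 + 6640625x^2 - 3906250x. Since p(0) = det(-L) = 0, x divides p(x). The eigenvalues sum to 50, which equals trace(L) = 2|E|.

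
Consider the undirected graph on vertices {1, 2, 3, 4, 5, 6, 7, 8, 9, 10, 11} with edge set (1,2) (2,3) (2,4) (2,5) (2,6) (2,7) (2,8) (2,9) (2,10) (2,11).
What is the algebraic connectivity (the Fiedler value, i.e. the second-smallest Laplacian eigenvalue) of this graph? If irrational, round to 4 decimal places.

1

Reading degrees in the order [1, 2, 3, 4, 5, 6, 7, 8, 9, 10, 11] gives [1, 10, 1, 1, 1, 1, 1, 1, 1, 1, 1]; set D = diag(1, 10, 1, 1, 1, 1, 1, 1, 1, 1, 1) and form L = D - A. The smallest Laplacian eigenvalue is always 0. The next one, lambda_2 = 1, measures how hard the graph is to disconnect: larger values mean better connectivity.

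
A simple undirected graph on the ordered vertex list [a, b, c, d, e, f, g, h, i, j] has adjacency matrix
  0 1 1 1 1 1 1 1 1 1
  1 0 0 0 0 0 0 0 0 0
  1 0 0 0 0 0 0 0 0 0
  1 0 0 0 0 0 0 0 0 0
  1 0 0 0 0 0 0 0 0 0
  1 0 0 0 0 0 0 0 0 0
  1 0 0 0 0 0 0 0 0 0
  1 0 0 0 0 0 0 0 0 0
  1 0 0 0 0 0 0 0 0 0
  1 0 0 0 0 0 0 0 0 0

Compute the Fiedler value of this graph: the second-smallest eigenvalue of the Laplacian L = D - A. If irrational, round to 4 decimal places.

1

Each diagonal entry of L is the vertex degree and each off-diagonal entry is -1 where an edge is present, 0 otherwise; in the order [a, b, c, d, e, f, g, h, i, j] the diagonal is [9, 1, 1, 1, 1, 1, 1, 1, 1, 1]. The smallest Laplacian eigenvalue is always 0. The next one, lambda_2 = 1, measures how hard the graph is to disconnect: larger values mean better connectivity. The eigenvalues sum to 18, which equals trace(L) = 2|E|.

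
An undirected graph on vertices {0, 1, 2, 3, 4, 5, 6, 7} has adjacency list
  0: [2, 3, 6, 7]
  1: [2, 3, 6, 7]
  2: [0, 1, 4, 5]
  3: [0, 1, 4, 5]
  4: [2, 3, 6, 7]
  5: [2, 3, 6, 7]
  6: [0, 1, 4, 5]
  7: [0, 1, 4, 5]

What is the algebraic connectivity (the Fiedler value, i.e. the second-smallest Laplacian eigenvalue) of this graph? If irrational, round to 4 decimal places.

4

Each diagonal entry of L is the vertex degree and each off-diagonal entry is -1 where an edge is present, 0 otherwise; in the order [0, 1, 2, 3, 4, 5, 6, 7] the diagonal is [4, 4, 4, 4, 4, 4, 4, 4]. The sorted Laplacian eigenvalues are [0, 4, 4, 4, 4, 4, 4, 8]; the algebraic connectivity is the second entry, 4. By the matrix-tree theorem the graph has (1/8) * product of the nonzero eigenvalues = 4096 spanning trees.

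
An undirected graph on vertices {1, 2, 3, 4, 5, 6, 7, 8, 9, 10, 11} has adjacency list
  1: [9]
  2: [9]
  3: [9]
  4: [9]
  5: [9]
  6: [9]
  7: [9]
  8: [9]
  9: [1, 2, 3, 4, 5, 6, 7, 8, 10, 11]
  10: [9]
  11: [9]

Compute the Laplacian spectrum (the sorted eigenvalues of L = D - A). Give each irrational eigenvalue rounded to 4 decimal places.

[0, 1, 1, 1, 1, 1, 1, 1, 1, 1, 11]

With the vertex order [1, 2, 3, 4, 5, 6, 7, 8, 9, 10, 11], the degrees are [1, 1, 1, 1, 1, 1, 1, 1, 10, 1, 1], giving D = diag(1, 1, 1, 1, 1, 1, 1, 1, 10, 1, 1) and L = D - A. Diagonalising L (or applying a numerical eigensolver to the 11x11 matrix) gives the spectrum above. The eigenvalues sum to 20, which equals trace(L) = 2|E|. There is one zero in the spectrum, matching the 1 component.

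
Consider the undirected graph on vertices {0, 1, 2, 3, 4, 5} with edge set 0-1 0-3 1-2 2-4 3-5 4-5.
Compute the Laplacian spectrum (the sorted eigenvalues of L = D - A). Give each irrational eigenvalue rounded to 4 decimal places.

[0, 1, 1, 3, 3, 4]

Each diagonal entry of L is the vertex degree and each off-diagonal entry is -1 where an edge is present, 0 otherwise; in the order [0, 1, 2, 3, 4, 5] the diagonal is [2, 2, 2, 2, 2, 2]. The multiplicity of 0 as a Laplacian eigenvalue equals the number of connected components. There is one zero in the spectrum, matching the 1 component. By the matrix-tree theorem the graph has (1/6) * product of the nonzero eigenvalues = 6 spanning trees.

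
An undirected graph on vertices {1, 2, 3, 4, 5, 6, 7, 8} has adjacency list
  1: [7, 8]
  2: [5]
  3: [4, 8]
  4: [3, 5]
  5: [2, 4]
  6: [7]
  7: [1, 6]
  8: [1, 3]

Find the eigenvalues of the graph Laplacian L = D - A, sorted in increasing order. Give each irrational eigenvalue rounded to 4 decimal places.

With the vertex order [1, 2, 3, 4, 5, 6, 7, 8], the degrees are [2, 1, 2, 2, 2, 1, 2, 2], giving D = diag(2, 1, 2, 2, 2, 1, 2, 2) and L = D - A. Diagonalising L (or applying a numerical eigensolver to the 8x8 matrix) gives the spectrum above. The largest eigenvalue, 3.8478, is at most the vertex count 8. The eigenvalues sum to 14, which equals trace(L) = 2|E|.

[0, 0.1522, 0.5858, 1.2346, 2, 2.7654, 3.4142, 3.8478]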